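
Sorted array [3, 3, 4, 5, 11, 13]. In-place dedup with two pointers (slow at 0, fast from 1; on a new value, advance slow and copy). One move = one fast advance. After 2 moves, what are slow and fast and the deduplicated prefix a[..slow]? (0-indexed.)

slow=0 fast=1: a[fast]=3=a[slow] dup, fast++
slow=0 fast=2: a[fast]=4≠a[slow]=3 write a[1]=4, slow++,fast++

slow=1, fast=3, prefix=[3, 4]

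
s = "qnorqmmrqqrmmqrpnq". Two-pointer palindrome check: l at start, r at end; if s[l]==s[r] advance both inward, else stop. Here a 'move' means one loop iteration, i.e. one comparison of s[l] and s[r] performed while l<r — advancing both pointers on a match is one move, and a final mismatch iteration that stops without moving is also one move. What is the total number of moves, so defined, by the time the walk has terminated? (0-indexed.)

[0,17] 'q'=='q' → l++,r--
[1,16] 'n'=='n' → l++,r--
[2,15] 'o'!='p' → stop

3 moves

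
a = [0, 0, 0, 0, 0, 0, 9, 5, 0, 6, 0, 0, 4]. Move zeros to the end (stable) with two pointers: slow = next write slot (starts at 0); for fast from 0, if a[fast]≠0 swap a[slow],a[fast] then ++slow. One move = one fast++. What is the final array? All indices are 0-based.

[9, 5, 6, 4, 0, 0, 0, 0, 0, 0, 0, 0, 0]

slow=0 fast=0: a[fast]=0, fast++
slow=0 fast=1: a[fast]=0, fast++
slow=0 fast=2: a[fast]=0, fast++
slow=0 fast=3: a[fast]=0, fast++
slow=0 fast=4: a[fast]=0, fast++
slow=0 fast=5: a[fast]=0, fast++
slow=0 fast=6: a[fast]=9≠0 swap→a[0]=9, slow++,fast++
slow=1 fast=7: a[fast]=5≠0 swap→a[1]=5, slow++,fast++
slow=2 fast=8: a[fast]=0, fast++
slow=2 fast=9: a[fast]=6≠0 swap→a[2]=6, slow++,fast++
slow=3 fast=10: a[fast]=0, fast++
slow=3 fast=11: a[fast]=0, fast++
slow=3 fast=12: a[fast]=4≠0 swap→a[3]=4, slow++,fast++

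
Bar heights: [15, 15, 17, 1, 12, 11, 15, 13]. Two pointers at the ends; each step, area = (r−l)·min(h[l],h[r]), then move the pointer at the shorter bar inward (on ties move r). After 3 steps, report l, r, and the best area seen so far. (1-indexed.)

l=1 r=8: min(15,13)*7=91 best=91 *, r--
l=1 r=7: min(15,15)*6=90 best=91, r--
l=1 r=6: min(15,11)*5=55 best=91, r--

l=1, r=5, best area=91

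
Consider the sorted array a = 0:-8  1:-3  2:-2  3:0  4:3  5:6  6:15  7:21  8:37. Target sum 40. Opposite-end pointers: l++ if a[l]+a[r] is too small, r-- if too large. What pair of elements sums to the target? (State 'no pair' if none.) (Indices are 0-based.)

[0,8] -8+37=29 <40 → l++
[1,8] -3+37=34 <40 → l++
[2,8] -2+37=35 <40 → l++
[3,8] 0+37=37 <40 → l++
[4,8] 3+37=40 → found

(3, 37)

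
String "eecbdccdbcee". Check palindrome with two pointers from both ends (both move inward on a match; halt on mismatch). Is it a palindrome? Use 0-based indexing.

[0,11] 'e'=='e' → l++,r--
[1,10] 'e'=='e' → l++,r--
[2,9] 'c'=='c' → l++,r--
[3,8] 'b'=='b' → l++,r--
[4,7] 'd'=='d' → l++,r--
[5,6] 'c'=='c' → l++,r--

palindrome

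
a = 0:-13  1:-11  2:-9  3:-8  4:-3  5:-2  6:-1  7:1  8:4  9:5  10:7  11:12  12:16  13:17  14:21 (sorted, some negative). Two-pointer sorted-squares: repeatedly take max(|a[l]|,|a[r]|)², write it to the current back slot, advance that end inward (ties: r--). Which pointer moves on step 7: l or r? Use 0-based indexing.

l

l=0 r=14: |-13|<=|21| out[14]=441, r--
l=0 r=13: |-13|<=|17| out[13]=289, r--
l=0 r=12: |-13|<=|16| out[12]=256, r--
l=0 r=11: |-13|>|12| out[11]=169, l++
l=1 r=11: |-11|<=|12| out[10]=144, r--
l=1 r=10: |-11|>|7| out[9]=121, l++
l=2 r=10: |-9|>|7| out[8]=81, l++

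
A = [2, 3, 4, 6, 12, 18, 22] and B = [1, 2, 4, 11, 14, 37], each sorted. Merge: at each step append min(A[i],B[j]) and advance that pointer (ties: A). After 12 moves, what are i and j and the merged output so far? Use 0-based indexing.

i=7, j=5, merged so far=[1, 2, 2, 3, 4, 4, 6, 11, 12, 14, 18, 22]

i=0 j=0: A[i]=2>B[j]=1 take 1, j++
i=0 j=1: A[i]=2<=B[j]=2 take 2, i++
i=1 j=1: A[i]=3>B[j]=2 take 2, j++
i=1 j=2: A[i]=3<=B[j]=4 take 3, i++
i=2 j=2: A[i]=4<=B[j]=4 take 4, i++
i=3 j=2: A[i]=6>B[j]=4 take 4, j++
i=3 j=3: A[i]=6<=B[j]=11 take 6, i++
i=4 j=3: A[i]=12>B[j]=11 take 11, j++
i=4 j=4: A[i]=12<=B[j]=14 take 12, i++
i=5 j=4: A[i]=18>B[j]=14 take 14, j++
i=5 j=5: A[i]=18<=B[j]=37 take 18, i++
i=6 j=5: A[i]=22<=B[j]=37 take 22, i++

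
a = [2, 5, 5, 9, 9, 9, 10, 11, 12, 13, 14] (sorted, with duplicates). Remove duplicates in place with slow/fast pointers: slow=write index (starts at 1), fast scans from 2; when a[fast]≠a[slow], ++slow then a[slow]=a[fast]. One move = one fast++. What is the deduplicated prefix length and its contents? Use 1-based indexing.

length 8; prefix = [2, 5, 9, 10, 11, 12, 13, 14]

slow=1 fast=2: a[fast]=5≠a[slow]=2 write a[2]=5, slow++,fast++
slow=2 fast=3: a[fast]=5=a[slow] dup, fast++
slow=2 fast=4: a[fast]=9≠a[slow]=5 write a[3]=9, slow++,fast++
slow=3 fast=5: a[fast]=9=a[slow] dup, fast++
slow=3 fast=6: a[fast]=9=a[slow] dup, fast++
slow=3 fast=7: a[fast]=10≠a[slow]=9 write a[4]=10, slow++,fast++
slow=4 fast=8: a[fast]=11≠a[slow]=10 write a[5]=11, slow++,fast++
slow=5 fast=9: a[fast]=12≠a[slow]=11 write a[6]=12, slow++,fast++
slow=6 fast=10: a[fast]=13≠a[slow]=12 write a[7]=13, slow++,fast++
slow=7 fast=11: a[fast]=14≠a[slow]=13 write a[8]=14, slow++,fast++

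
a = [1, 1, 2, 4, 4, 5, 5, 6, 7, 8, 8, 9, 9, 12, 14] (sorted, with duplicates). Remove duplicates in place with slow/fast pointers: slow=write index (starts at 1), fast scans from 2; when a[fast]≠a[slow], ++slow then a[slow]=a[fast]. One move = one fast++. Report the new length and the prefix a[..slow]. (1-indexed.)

length 10; prefix = [1, 2, 4, 5, 6, 7, 8, 9, 12, 14]

(s=1,f=2) a[fast]=1=a[slow] dup → fast++
(s=1,f=3) a[fast]=2≠a[slow]=1 write a[2]=2 → slow++,fast++
(s=2,f=4) a[fast]=4≠a[slow]=2 write a[3]=4 → slow++,fast++
(s=3,f=5) a[fast]=4=a[slow] dup → fast++
(s=3,f=6) a[fast]=5≠a[slow]=4 write a[4]=5 → slow++,fast++
(s=4,f=7) a[fast]=5=a[slow] dup → fast++
(s=4,f=8) a[fast]=6≠a[slow]=5 write a[5]=6 → slow++,fast++
(s=5,f=9) a[fast]=7≠a[slow]=6 write a[6]=7 → slow++,fast++
(s=6,f=10) a[fast]=8≠a[slow]=7 write a[7]=8 → slow++,fast++
(s=7,f=11) a[fast]=8=a[slow] dup → fast++
(s=7,f=12) a[fast]=9≠a[slow]=8 write a[8]=9 → slow++,fast++
(s=8,f=13) a[fast]=9=a[slow] dup → fast++
(s=8,f=14) a[fast]=12≠a[slow]=9 write a[9]=12 → slow++,fast++
(s=9,f=15) a[fast]=14≠a[slow]=12 write a[10]=14 → slow++,fast++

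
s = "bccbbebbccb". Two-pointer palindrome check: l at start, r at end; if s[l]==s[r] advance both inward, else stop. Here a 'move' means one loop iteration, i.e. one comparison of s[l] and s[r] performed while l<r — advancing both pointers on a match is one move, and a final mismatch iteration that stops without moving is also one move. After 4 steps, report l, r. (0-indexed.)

l=4, r=6

[0,10] 'b'=='b' → l++,r--
[1,9] 'c'=='c' → l++,r--
[2,8] 'c'=='c' → l++,r--
[3,7] 'b'=='b' → l++,r--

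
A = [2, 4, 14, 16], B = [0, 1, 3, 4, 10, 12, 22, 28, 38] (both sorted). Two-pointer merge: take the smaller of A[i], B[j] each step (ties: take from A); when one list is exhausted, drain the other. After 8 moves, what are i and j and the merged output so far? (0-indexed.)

i=2, j=6, merged so far=[0, 1, 2, 3, 4, 4, 10, 12]

[i=0,j=0] A[i]=2>B[j]=0 take 0 → j++
[i=0,j=1] A[i]=2>B[j]=1 take 1 → j++
[i=0,j=2] A[i]=2<=B[j]=3 take 2 → i++
[i=1,j=2] A[i]=4>B[j]=3 take 3 → j++
[i=1,j=3] A[i]=4<=B[j]=4 take 4 → i++
[i=2,j=3] A[i]=14>B[j]=4 take 4 → j++
[i=2,j=4] A[i]=14>B[j]=10 take 10 → j++
[i=2,j=5] A[i]=14>B[j]=12 take 12 → j++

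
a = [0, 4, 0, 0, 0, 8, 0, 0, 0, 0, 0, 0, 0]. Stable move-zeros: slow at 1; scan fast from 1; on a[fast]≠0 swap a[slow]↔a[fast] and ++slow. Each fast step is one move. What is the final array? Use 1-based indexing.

[4, 8, 0, 0, 0, 0, 0, 0, 0, 0, 0, 0, 0]

slow=1 fast=1: a[fast]=0, fast++
slow=1 fast=2: a[fast]=4≠0 swap→a[1]=4, slow++,fast++
slow=2 fast=3: a[fast]=0, fast++
slow=2 fast=4: a[fast]=0, fast++
slow=2 fast=5: a[fast]=0, fast++
slow=2 fast=6: a[fast]=8≠0 swap→a[2]=8, slow++,fast++
slow=3 fast=7: a[fast]=0, fast++
slow=3 fast=8: a[fast]=0, fast++
slow=3 fast=9: a[fast]=0, fast++
slow=3 fast=10: a[fast]=0, fast++
slow=3 fast=11: a[fast]=0, fast++
slow=3 fast=12: a[fast]=0, fast++
slow=3 fast=13: a[fast]=0, fast++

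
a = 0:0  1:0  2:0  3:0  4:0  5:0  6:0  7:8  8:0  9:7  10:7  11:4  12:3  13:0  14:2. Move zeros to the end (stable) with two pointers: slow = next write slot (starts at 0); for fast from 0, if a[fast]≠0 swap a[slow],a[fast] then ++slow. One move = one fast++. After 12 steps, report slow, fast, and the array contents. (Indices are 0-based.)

slow=0 fast=0: a[fast]=0, fast++
slow=0 fast=1: a[fast]=0, fast++
slow=0 fast=2: a[fast]=0, fast++
slow=0 fast=3: a[fast]=0, fast++
slow=0 fast=4: a[fast]=0, fast++
slow=0 fast=5: a[fast]=0, fast++
slow=0 fast=6: a[fast]=0, fast++
slow=0 fast=7: a[fast]=8≠0 swap→a[0]=8, slow++,fast++
slow=1 fast=8: a[fast]=0, fast++
slow=1 fast=9: a[fast]=7≠0 swap→a[1]=7, slow++,fast++
slow=2 fast=10: a[fast]=7≠0 swap→a[2]=7, slow++,fast++
slow=3 fast=11: a[fast]=4≠0 swap→a[3]=4, slow++,fast++

slow=4, fast=12, a=[8, 7, 7, 4, 0, 0, 0, 0, 0, 0, 0, 0, 3, 0, 2]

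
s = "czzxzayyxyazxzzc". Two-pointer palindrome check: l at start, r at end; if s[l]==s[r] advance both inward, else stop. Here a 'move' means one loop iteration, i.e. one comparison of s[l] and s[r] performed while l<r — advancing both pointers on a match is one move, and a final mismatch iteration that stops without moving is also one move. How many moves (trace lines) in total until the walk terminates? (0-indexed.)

8 moves

l=0 r=15: 'c'=='c', l++,r--
l=1 r=14: 'z'=='z', l++,r--
l=2 r=13: 'z'=='z', l++,r--
l=3 r=12: 'x'=='x', l++,r--
l=4 r=11: 'z'=='z', l++,r--
l=5 r=10: 'a'=='a', l++,r--
l=6 r=9: 'y'=='y', l++,r--
l=7 r=8: 'y'!='x', stop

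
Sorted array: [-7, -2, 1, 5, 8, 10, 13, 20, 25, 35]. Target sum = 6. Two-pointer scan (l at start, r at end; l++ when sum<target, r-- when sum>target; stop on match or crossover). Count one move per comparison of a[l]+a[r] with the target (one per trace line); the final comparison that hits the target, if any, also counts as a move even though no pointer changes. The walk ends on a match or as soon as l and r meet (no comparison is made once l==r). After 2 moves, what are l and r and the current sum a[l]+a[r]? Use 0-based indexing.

l=0, r=7, sum=13

l=0 r=9: -7+35=28 >6, r--
l=0 r=8: -7+25=18 >6, r--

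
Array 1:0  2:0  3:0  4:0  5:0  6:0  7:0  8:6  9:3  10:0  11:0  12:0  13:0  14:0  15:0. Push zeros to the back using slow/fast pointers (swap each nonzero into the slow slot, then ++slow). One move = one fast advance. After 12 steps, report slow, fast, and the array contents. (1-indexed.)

slow=3, fast=13, a=[6, 3, 0, 0, 0, 0, 0, 0, 0, 0, 0, 0, 0, 0, 0]

slow=1 fast=1: a[fast]=0, fast++
slow=1 fast=2: a[fast]=0, fast++
slow=1 fast=3: a[fast]=0, fast++
slow=1 fast=4: a[fast]=0, fast++
slow=1 fast=5: a[fast]=0, fast++
slow=1 fast=6: a[fast]=0, fast++
slow=1 fast=7: a[fast]=0, fast++
slow=1 fast=8: a[fast]=6≠0 swap→a[1]=6, slow++,fast++
slow=2 fast=9: a[fast]=3≠0 swap→a[2]=3, slow++,fast++
slow=3 fast=10: a[fast]=0, fast++
slow=3 fast=11: a[fast]=0, fast++
slow=3 fast=12: a[fast]=0, fast++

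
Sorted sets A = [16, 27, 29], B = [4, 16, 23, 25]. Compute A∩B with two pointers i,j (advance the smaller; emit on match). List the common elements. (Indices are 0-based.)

intersection = [16]

i=0 j=0: 16>4, j++
i=0 j=1: 16==16 emit, i++,j++
i=1 j=2: 27>23, j++
i=1 j=3: 27>25, j++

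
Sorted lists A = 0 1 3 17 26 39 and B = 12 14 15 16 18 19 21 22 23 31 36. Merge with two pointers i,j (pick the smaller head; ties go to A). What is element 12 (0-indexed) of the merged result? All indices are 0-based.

[i=0,j=0] A[i]=0<=B[j]=12 take 0 → i++
[i=1,j=0] A[i]=1<=B[j]=12 take 1 → i++
[i=2,j=0] A[i]=3<=B[j]=12 take 3 → i++
[i=3,j=0] A[i]=17>B[j]=12 take 12 → j++
[i=3,j=1] A[i]=17>B[j]=14 take 14 → j++
[i=3,j=2] A[i]=17>B[j]=15 take 15 → j++
[i=3,j=3] A[i]=17>B[j]=16 take 16 → j++
[i=3,j=4] A[i]=17<=B[j]=18 take 17 → i++
[i=4,j=4] A[i]=26>B[j]=18 take 18 → j++
[i=4,j=5] A[i]=26>B[j]=19 take 19 → j++
[i=4,j=6] A[i]=26>B[j]=21 take 21 → j++
[i=4,j=7] A[i]=26>B[j]=22 take 22 → j++
[i=4,j=8] A[i]=26>B[j]=23 take 23 → j++
[i=4,j=9] A[i]=26<=B[j]=31 take 26 → i++
[i=5,j=9] A[i]=39>B[j]=31 take 31 → j++
[i=5,j=10] A[i]=39>B[j]=36 take 36 → j++
[i=5,j=11] B done, take A[i]=39 → i++

merged[12] = 23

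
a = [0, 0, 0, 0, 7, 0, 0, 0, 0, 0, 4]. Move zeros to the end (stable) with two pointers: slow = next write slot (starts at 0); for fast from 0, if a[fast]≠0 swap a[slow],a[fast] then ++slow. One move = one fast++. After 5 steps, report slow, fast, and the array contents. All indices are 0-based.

slow=1, fast=5, a=[7, 0, 0, 0, 0, 0, 0, 0, 0, 0, 4]

(s=0,f=0) a[fast]=0 → fast++
(s=0,f=1) a[fast]=0 → fast++
(s=0,f=2) a[fast]=0 → fast++
(s=0,f=3) a[fast]=0 → fast++
(s=0,f=4) a[fast]=7≠0 swap→a[0]=7 → slow++,fast++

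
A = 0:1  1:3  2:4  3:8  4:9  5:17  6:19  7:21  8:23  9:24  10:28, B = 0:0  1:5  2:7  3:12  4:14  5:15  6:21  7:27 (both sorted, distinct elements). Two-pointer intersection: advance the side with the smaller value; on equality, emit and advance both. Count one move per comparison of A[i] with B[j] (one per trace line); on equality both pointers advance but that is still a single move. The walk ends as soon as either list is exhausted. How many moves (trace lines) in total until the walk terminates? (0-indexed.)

i=0 j=0: 1>0, j++
i=0 j=1: 1<5, i++
i=1 j=1: 3<5, i++
i=2 j=1: 4<5, i++
i=3 j=1: 8>5, j++
i=3 j=2: 8>7, j++
i=3 j=3: 8<12, i++
i=4 j=3: 9<12, i++
i=5 j=3: 17>12, j++
i=5 j=4: 17>14, j++
i=5 j=5: 17>15, j++
i=5 j=6: 17<21, i++
i=6 j=6: 19<21, i++
i=7 j=6: 21==21 emit, i++,j++
i=8 j=7: 23<27, i++
i=9 j=7: 24<27, i++
i=10 j=7: 28>27, j++

17 moves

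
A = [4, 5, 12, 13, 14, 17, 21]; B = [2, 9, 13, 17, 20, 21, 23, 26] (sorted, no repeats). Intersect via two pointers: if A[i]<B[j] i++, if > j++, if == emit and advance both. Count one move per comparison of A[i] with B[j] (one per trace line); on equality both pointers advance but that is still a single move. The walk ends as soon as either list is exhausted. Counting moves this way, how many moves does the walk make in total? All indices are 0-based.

[i=0,j=0] 4>2 → j++
[i=0,j=1] 4<9 → i++
[i=1,j=1] 5<9 → i++
[i=2,j=1] 12>9 → j++
[i=2,j=2] 12<13 → i++
[i=3,j=2] 13==13 emit → i++,j++
[i=4,j=3] 14<17 → i++
[i=5,j=3] 17==17 emit → i++,j++
[i=6,j=4] 21>20 → j++
[i=6,j=5] 21==21 emit → i++,j++

10 moves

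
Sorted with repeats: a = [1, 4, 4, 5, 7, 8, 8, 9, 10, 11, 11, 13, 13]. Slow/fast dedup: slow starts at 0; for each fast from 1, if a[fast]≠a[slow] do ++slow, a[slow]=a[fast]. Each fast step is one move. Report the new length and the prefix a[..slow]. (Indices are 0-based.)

slow=0 fast=1: a[fast]=4≠a[slow]=1 write a[1]=4, slow++,fast++
slow=1 fast=2: a[fast]=4=a[slow] dup, fast++
slow=1 fast=3: a[fast]=5≠a[slow]=4 write a[2]=5, slow++,fast++
slow=2 fast=4: a[fast]=7≠a[slow]=5 write a[3]=7, slow++,fast++
slow=3 fast=5: a[fast]=8≠a[slow]=7 write a[4]=8, slow++,fast++
slow=4 fast=6: a[fast]=8=a[slow] dup, fast++
slow=4 fast=7: a[fast]=9≠a[slow]=8 write a[5]=9, slow++,fast++
slow=5 fast=8: a[fast]=10≠a[slow]=9 write a[6]=10, slow++,fast++
slow=6 fast=9: a[fast]=11≠a[slow]=10 write a[7]=11, slow++,fast++
slow=7 fast=10: a[fast]=11=a[slow] dup, fast++
slow=7 fast=11: a[fast]=13≠a[slow]=11 write a[8]=13, slow++,fast++
slow=8 fast=12: a[fast]=13=a[slow] dup, fast++

length 9; prefix = [1, 4, 5, 7, 8, 9, 10, 11, 13]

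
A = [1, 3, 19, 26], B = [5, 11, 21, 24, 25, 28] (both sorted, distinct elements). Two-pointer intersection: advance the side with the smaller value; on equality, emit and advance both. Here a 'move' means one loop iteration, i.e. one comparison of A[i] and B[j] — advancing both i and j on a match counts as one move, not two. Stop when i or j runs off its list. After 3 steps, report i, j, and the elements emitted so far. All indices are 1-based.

i=1 j=1: 1<5, i++
i=2 j=1: 3<5, i++
i=3 j=1: 19>5, j++

i=3, j=2, emitted=[]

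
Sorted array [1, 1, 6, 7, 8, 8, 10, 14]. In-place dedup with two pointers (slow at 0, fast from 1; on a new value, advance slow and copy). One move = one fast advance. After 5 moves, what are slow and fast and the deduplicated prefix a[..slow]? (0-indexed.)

slow=3, fast=6, prefix=[1, 6, 7, 8]

(s=0,f=1) a[fast]=1=a[slow] dup → fast++
(s=0,f=2) a[fast]=6≠a[slow]=1 write a[1]=6 → slow++,fast++
(s=1,f=3) a[fast]=7≠a[slow]=6 write a[2]=7 → slow++,fast++
(s=2,f=4) a[fast]=8≠a[slow]=7 write a[3]=8 → slow++,fast++
(s=3,f=5) a[fast]=8=a[slow] dup → fast++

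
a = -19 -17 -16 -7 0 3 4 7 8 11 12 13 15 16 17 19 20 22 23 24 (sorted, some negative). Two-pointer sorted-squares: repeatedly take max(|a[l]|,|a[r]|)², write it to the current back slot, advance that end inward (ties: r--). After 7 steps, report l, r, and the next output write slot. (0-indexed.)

l=1, r=13, next write slot=12

l=0 r=19: |-19|<=|24| out[19]=576, r--
l=0 r=18: |-19|<=|23| out[18]=529, r--
l=0 r=17: |-19|<=|22| out[17]=484, r--
l=0 r=16: |-19|<=|20| out[16]=400, r--
l=0 r=15: |-19|<=|19| out[15]=361, r--
l=0 r=14: |-19|>|17| out[14]=361, l++
l=1 r=14: |-17|<=|17| out[13]=289, r--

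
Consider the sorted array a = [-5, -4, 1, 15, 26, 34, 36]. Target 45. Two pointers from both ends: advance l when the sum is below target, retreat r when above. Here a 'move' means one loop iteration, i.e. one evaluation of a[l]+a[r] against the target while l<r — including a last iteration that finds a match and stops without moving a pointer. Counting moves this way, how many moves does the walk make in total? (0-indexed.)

6 moves

[0,6] -5+36=31 <45 → l++
[1,6] -4+36=32 <45 → l++
[2,6] 1+36=37 <45 → l++
[3,6] 15+36=51 >45 → r--
[3,5] 15+34=49 >45 → r--
[3,4] 15+26=41 <45 → l++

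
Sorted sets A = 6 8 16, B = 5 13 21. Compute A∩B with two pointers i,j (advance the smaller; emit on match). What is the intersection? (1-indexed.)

intersection = []

i=1 j=1: 6>5, j++
i=1 j=2: 6<13, i++
i=2 j=2: 8<13, i++
i=3 j=2: 16>13, j++
i=3 j=3: 16<21, i++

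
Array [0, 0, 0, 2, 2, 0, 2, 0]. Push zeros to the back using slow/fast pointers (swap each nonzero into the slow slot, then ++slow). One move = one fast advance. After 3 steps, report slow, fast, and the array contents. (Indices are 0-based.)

slow=0, fast=3, a=[0, 0, 0, 2, 2, 0, 2, 0]

(s=0,f=0) a[fast]=0 → fast++
(s=0,f=1) a[fast]=0 → fast++
(s=0,f=2) a[fast]=0 → fast++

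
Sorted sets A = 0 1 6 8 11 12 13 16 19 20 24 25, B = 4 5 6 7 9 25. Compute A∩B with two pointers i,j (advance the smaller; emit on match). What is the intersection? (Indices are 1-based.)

i=1 j=1: 0<4, i++
i=2 j=1: 1<4, i++
i=3 j=1: 6>4, j++
i=3 j=2: 6>5, j++
i=3 j=3: 6==6 emit, i++,j++
i=4 j=4: 8>7, j++
i=4 j=5: 8<9, i++
i=5 j=5: 11>9, j++
i=5 j=6: 11<25, i++
i=6 j=6: 12<25, i++
i=7 j=6: 13<25, i++
i=8 j=6: 16<25, i++
i=9 j=6: 19<25, i++
i=10 j=6: 20<25, i++
i=11 j=6: 24<25, i++
i=12 j=6: 25==25 emit, i++,j++

intersection = [6, 25]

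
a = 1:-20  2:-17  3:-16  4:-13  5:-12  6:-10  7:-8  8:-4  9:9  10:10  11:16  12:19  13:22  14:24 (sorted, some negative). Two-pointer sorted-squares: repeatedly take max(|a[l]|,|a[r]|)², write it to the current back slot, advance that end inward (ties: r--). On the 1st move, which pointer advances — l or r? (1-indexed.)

r

l=1 r=14: |-20|<=|24| out[14]=576, r--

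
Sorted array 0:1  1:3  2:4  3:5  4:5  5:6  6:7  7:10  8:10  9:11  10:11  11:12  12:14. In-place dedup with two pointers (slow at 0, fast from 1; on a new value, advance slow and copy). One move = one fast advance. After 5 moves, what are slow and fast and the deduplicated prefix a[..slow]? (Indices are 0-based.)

slow=4, fast=6, prefix=[1, 3, 4, 5, 6]

slow=0 fast=1: a[fast]=3≠a[slow]=1 write a[1]=3, slow++,fast++
slow=1 fast=2: a[fast]=4≠a[slow]=3 write a[2]=4, slow++,fast++
slow=2 fast=3: a[fast]=5≠a[slow]=4 write a[3]=5, slow++,fast++
slow=3 fast=4: a[fast]=5=a[slow] dup, fast++
slow=3 fast=5: a[fast]=6≠a[slow]=5 write a[4]=6, slow++,fast++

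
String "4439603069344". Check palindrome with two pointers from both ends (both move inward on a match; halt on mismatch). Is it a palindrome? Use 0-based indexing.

l=0 r=12: '4'=='4', l++,r--
l=1 r=11: '4'=='4', l++,r--
l=2 r=10: '3'=='3', l++,r--
l=3 r=9: '9'=='9', l++,r--
l=4 r=8: '6'=='6', l++,r--
l=5 r=7: '0'=='0', l++,r--

palindrome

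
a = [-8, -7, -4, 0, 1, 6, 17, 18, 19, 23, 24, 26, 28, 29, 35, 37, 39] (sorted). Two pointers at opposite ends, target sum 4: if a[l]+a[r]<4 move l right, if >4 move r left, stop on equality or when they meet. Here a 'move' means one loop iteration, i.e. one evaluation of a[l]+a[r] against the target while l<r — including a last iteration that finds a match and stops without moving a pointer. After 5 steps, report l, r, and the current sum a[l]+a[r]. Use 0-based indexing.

l=0, r=11, sum=18

[0,16] -8+39=31 >4 → r--
[0,15] -8+37=29 >4 → r--
[0,14] -8+35=27 >4 → r--
[0,13] -8+29=21 >4 → r--
[0,12] -8+28=20 >4 → r--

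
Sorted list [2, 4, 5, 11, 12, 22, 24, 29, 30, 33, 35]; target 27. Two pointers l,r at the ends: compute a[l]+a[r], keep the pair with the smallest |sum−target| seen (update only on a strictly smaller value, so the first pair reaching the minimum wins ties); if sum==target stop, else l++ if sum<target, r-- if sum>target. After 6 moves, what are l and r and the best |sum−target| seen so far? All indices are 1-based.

l=2, r=6, best |Δ|=1

[1,11] 2+35=37 d=10 * → r--
[1,10] 2+33=35 d=8 * → r--
[1,9] 2+30=32 d=5 * → r--
[1,8] 2+29=31 d=4 * → r--
[1,7] 2+24=26 d=1 * → l++
[2,7] 4+24=28 d=1 → r--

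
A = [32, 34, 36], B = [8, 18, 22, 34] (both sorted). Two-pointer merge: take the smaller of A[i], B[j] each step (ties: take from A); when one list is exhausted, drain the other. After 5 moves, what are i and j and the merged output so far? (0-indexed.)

[i=0,j=0] A[i]=32>B[j]=8 take 8 → j++
[i=0,j=1] A[i]=32>B[j]=18 take 18 → j++
[i=0,j=2] A[i]=32>B[j]=22 take 22 → j++
[i=0,j=3] A[i]=32<=B[j]=34 take 32 → i++
[i=1,j=3] A[i]=34<=B[j]=34 take 34 → i++

i=2, j=3, merged so far=[8, 18, 22, 32, 34]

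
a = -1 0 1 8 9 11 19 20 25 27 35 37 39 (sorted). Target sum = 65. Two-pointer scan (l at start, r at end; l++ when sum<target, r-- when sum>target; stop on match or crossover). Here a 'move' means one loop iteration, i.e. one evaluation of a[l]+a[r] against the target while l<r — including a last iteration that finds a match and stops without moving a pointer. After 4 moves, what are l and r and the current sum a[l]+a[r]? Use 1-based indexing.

l=5, r=13, sum=48

[1,13] -1+39=38 <65 → l++
[2,13] 0+39=39 <65 → l++
[3,13] 1+39=40 <65 → l++
[4,13] 8+39=47 <65 → l++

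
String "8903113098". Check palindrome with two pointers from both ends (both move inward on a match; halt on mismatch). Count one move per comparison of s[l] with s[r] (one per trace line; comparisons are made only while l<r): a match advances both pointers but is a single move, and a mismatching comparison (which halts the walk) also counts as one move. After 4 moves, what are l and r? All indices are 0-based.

[0,9] '8'=='8' → l++,r--
[1,8] '9'=='9' → l++,r--
[2,7] '0'=='0' → l++,r--
[3,6] '3'=='3' → l++,r--

l=4, r=5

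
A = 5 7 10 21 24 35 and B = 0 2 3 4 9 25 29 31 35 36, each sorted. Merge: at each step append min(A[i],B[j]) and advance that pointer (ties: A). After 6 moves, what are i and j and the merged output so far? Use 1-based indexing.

i=3, j=5, merged so far=[0, 2, 3, 4, 5, 7]

i=1 j=1: A[i]=5>B[j]=0 take 0, j++
i=1 j=2: A[i]=5>B[j]=2 take 2, j++
i=1 j=3: A[i]=5>B[j]=3 take 3, j++
i=1 j=4: A[i]=5>B[j]=4 take 4, j++
i=1 j=5: A[i]=5<=B[j]=9 take 5, i++
i=2 j=5: A[i]=7<=B[j]=9 take 7, i++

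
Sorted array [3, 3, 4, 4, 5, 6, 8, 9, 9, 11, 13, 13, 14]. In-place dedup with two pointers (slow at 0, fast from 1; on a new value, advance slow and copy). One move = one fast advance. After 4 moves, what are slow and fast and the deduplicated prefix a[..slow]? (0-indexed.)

slow=2, fast=5, prefix=[3, 4, 5]

(s=0,f=1) a[fast]=3=a[slow] dup → fast++
(s=0,f=2) a[fast]=4≠a[slow]=3 write a[1]=4 → slow++,fast++
(s=1,f=3) a[fast]=4=a[slow] dup → fast++
(s=1,f=4) a[fast]=5≠a[slow]=4 write a[2]=5 → slow++,fast++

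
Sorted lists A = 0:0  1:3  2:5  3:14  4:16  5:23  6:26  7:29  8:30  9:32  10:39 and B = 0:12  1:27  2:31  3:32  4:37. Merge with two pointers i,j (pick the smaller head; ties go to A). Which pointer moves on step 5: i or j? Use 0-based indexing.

i

[i=0,j=0] A[i]=0<=B[j]=12 take 0 → i++
[i=1,j=0] A[i]=3<=B[j]=12 take 3 → i++
[i=2,j=0] A[i]=5<=B[j]=12 take 5 → i++
[i=3,j=0] A[i]=14>B[j]=12 take 12 → j++
[i=3,j=1] A[i]=14<=B[j]=27 take 14 → i++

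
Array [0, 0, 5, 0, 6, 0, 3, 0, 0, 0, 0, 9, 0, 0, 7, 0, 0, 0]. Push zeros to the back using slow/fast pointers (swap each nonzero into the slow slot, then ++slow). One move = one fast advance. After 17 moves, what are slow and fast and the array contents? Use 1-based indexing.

slow=6, fast=18, a=[5, 6, 3, 9, 7, 0, 0, 0, 0, 0, 0, 0, 0, 0, 0, 0, 0, 0]

slow=1 fast=1: a[fast]=0, fast++
slow=1 fast=2: a[fast]=0, fast++
slow=1 fast=3: a[fast]=5≠0 swap→a[1]=5, slow++,fast++
slow=2 fast=4: a[fast]=0, fast++
slow=2 fast=5: a[fast]=6≠0 swap→a[2]=6, slow++,fast++
slow=3 fast=6: a[fast]=0, fast++
slow=3 fast=7: a[fast]=3≠0 swap→a[3]=3, slow++,fast++
slow=4 fast=8: a[fast]=0, fast++
slow=4 fast=9: a[fast]=0, fast++
slow=4 fast=10: a[fast]=0, fast++
slow=4 fast=11: a[fast]=0, fast++
slow=4 fast=12: a[fast]=9≠0 swap→a[4]=9, slow++,fast++
slow=5 fast=13: a[fast]=0, fast++
slow=5 fast=14: a[fast]=0, fast++
slow=5 fast=15: a[fast]=7≠0 swap→a[5]=7, slow++,fast++
slow=6 fast=16: a[fast]=0, fast++
slow=6 fast=17: a[fast]=0, fast++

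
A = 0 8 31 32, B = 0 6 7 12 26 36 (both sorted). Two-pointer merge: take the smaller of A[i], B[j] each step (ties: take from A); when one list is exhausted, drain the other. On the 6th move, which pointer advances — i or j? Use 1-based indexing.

i=1 j=1: A[i]=0<=B[j]=0 take 0, i++
i=2 j=1: A[i]=8>B[j]=0 take 0, j++
i=2 j=2: A[i]=8>B[j]=6 take 6, j++
i=2 j=3: A[i]=8>B[j]=7 take 7, j++
i=2 j=4: A[i]=8<=B[j]=12 take 8, i++
i=3 j=4: A[i]=31>B[j]=12 take 12, j++

j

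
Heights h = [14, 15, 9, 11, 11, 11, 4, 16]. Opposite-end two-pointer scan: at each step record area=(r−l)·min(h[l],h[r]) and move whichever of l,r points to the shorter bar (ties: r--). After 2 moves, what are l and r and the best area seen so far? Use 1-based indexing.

l=3, r=8, best area=98

[1,8] min(14,16)*7=98 best=98 * → l++
[2,8] min(15,16)*6=90 best=98 → l++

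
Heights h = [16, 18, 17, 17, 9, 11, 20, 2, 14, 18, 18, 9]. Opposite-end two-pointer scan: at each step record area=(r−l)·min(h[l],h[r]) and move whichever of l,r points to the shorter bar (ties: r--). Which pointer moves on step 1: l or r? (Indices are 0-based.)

r

[0,11] min(16,9)*11=99 best=99 * → r--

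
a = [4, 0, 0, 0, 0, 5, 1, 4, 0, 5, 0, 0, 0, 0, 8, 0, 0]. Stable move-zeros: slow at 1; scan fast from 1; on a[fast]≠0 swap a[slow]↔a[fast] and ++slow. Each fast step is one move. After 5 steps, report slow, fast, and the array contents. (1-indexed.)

slow=1 fast=1: a[fast]=4≠0 swap→a[1]=4, slow++,fast++
slow=2 fast=2: a[fast]=0, fast++
slow=2 fast=3: a[fast]=0, fast++
slow=2 fast=4: a[fast]=0, fast++
slow=2 fast=5: a[fast]=0, fast++

slow=2, fast=6, a=[4, 0, 0, 0, 0, 5, 1, 4, 0, 5, 0, 0, 0, 0, 8, 0, 0]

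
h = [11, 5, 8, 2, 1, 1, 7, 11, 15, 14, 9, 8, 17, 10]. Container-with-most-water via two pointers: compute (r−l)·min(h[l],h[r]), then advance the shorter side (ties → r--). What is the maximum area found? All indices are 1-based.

l=1 r=14: min(11,10)*13=130 best=130 *, r--
l=1 r=13: min(11,17)*12=132 best=132 *, l++
l=2 r=13: min(5,17)*11=55 best=132, l++
l=3 r=13: min(8,17)*10=80 best=132, l++
l=4 r=13: min(2,17)*9=18 best=132, l++
l=5 r=13: min(1,17)*8=8 best=132, l++
l=6 r=13: min(1,17)*7=7 best=132, l++
l=7 r=13: min(7,17)*6=42 best=132, l++
l=8 r=13: min(11,17)*5=55 best=132, l++
l=9 r=13: min(15,17)*4=60 best=132, l++
l=10 r=13: min(14,17)*3=42 best=132, l++
l=11 r=13: min(9,17)*2=18 best=132, l++
l=12 r=13: min(8,17)*1=8 best=132, l++

max area = 132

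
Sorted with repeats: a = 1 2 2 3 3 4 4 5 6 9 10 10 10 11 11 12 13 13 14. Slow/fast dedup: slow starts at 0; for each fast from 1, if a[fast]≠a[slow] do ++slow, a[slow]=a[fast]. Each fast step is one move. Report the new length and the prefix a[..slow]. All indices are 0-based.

length 12; prefix = [1, 2, 3, 4, 5, 6, 9, 10, 11, 12, 13, 14]

(s=0,f=1) a[fast]=2≠a[slow]=1 write a[1]=2 → slow++,fast++
(s=1,f=2) a[fast]=2=a[slow] dup → fast++
(s=1,f=3) a[fast]=3≠a[slow]=2 write a[2]=3 → slow++,fast++
(s=2,f=4) a[fast]=3=a[slow] dup → fast++
(s=2,f=5) a[fast]=4≠a[slow]=3 write a[3]=4 → slow++,fast++
(s=3,f=6) a[fast]=4=a[slow] dup → fast++
(s=3,f=7) a[fast]=5≠a[slow]=4 write a[4]=5 → slow++,fast++
(s=4,f=8) a[fast]=6≠a[slow]=5 write a[5]=6 → slow++,fast++
(s=5,f=9) a[fast]=9≠a[slow]=6 write a[6]=9 → slow++,fast++
(s=6,f=10) a[fast]=10≠a[slow]=9 write a[7]=10 → slow++,fast++
(s=7,f=11) a[fast]=10=a[slow] dup → fast++
(s=7,f=12) a[fast]=10=a[slow] dup → fast++
(s=7,f=13) a[fast]=11≠a[slow]=10 write a[8]=11 → slow++,fast++
(s=8,f=14) a[fast]=11=a[slow] dup → fast++
(s=8,f=15) a[fast]=12≠a[slow]=11 write a[9]=12 → slow++,fast++
(s=9,f=16) a[fast]=13≠a[slow]=12 write a[10]=13 → slow++,fast++
(s=10,f=17) a[fast]=13=a[slow] dup → fast++
(s=10,f=18) a[fast]=14≠a[slow]=13 write a[11]=14 → slow++,fast++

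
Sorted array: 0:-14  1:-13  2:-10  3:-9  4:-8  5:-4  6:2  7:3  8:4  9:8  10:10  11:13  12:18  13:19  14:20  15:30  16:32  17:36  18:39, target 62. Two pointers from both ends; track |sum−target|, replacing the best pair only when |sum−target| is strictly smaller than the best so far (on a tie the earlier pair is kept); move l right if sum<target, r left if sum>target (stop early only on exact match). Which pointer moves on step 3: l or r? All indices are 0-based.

l

l=0 r=18: -14+39=25 d=37 *, l++
l=1 r=18: -13+39=26 d=36 *, l++
l=2 r=18: -10+39=29 d=33 *, l++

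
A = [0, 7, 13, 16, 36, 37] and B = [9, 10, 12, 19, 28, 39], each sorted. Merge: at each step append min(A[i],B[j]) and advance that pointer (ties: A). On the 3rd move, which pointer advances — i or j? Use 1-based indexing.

j

i=1 j=1: A[i]=0<=B[j]=9 take 0, i++
i=2 j=1: A[i]=7<=B[j]=9 take 7, i++
i=3 j=1: A[i]=13>B[j]=9 take 9, j++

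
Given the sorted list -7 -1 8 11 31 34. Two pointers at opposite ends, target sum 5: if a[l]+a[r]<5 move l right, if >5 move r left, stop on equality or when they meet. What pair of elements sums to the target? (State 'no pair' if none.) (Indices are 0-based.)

no pair

l=0 r=5: -7+34=27 >5, r--
l=0 r=4: -7+31=24 >5, r--
l=0 r=3: -7+11=4 <5, l++
l=1 r=3: -1+11=10 >5, r--
l=1 r=2: -1+8=7 >5, r--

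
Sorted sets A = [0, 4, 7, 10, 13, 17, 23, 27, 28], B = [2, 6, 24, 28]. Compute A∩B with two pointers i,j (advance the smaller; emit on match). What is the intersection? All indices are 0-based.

i=0 j=0: 0<2, i++
i=1 j=0: 4>2, j++
i=1 j=1: 4<6, i++
i=2 j=1: 7>6, j++
i=2 j=2: 7<24, i++
i=3 j=2: 10<24, i++
i=4 j=2: 13<24, i++
i=5 j=2: 17<24, i++
i=6 j=2: 23<24, i++
i=7 j=2: 27>24, j++
i=7 j=3: 27<28, i++
i=8 j=3: 28==28 emit, i++,j++

intersection = [28]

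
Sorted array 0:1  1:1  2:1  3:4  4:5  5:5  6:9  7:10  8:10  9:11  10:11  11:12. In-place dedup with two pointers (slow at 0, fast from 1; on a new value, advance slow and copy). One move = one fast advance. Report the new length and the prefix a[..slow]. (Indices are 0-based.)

slow=0 fast=1: a[fast]=1=a[slow] dup, fast++
slow=0 fast=2: a[fast]=1=a[slow] dup, fast++
slow=0 fast=3: a[fast]=4≠a[slow]=1 write a[1]=4, slow++,fast++
slow=1 fast=4: a[fast]=5≠a[slow]=4 write a[2]=5, slow++,fast++
slow=2 fast=5: a[fast]=5=a[slow] dup, fast++
slow=2 fast=6: a[fast]=9≠a[slow]=5 write a[3]=9, slow++,fast++
slow=3 fast=7: a[fast]=10≠a[slow]=9 write a[4]=10, slow++,fast++
slow=4 fast=8: a[fast]=10=a[slow] dup, fast++
slow=4 fast=9: a[fast]=11≠a[slow]=10 write a[5]=11, slow++,fast++
slow=5 fast=10: a[fast]=11=a[slow] dup, fast++
slow=5 fast=11: a[fast]=12≠a[slow]=11 write a[6]=12, slow++,fast++

length 7; prefix = [1, 4, 5, 9, 10, 11, 12]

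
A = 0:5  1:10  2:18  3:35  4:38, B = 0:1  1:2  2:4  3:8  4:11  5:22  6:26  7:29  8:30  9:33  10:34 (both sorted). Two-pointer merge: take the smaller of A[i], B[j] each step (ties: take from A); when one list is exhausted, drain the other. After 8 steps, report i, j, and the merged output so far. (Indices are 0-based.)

i=3, j=5, merged so far=[1, 2, 4, 5, 8, 10, 11, 18]

[i=0,j=0] A[i]=5>B[j]=1 take 1 → j++
[i=0,j=1] A[i]=5>B[j]=2 take 2 → j++
[i=0,j=2] A[i]=5>B[j]=4 take 4 → j++
[i=0,j=3] A[i]=5<=B[j]=8 take 5 → i++
[i=1,j=3] A[i]=10>B[j]=8 take 8 → j++
[i=1,j=4] A[i]=10<=B[j]=11 take 10 → i++
[i=2,j=4] A[i]=18>B[j]=11 take 11 → j++
[i=2,j=5] A[i]=18<=B[j]=22 take 18 → i++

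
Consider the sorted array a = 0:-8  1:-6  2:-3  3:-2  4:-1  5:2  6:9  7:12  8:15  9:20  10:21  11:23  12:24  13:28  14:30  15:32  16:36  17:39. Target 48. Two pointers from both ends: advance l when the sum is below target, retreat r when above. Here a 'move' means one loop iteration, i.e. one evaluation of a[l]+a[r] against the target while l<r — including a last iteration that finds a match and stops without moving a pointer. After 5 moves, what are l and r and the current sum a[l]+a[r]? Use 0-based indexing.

l=5, r=17, sum=41

l=0 r=17: -8+39=31 <48, l++
l=1 r=17: -6+39=33 <48, l++
l=2 r=17: -3+39=36 <48, l++
l=3 r=17: -2+39=37 <48, l++
l=4 r=17: -1+39=38 <48, l++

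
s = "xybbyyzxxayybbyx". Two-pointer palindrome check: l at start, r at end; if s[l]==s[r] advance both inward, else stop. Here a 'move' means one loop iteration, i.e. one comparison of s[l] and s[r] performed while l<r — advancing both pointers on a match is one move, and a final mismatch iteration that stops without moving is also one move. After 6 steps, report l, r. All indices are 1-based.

l=7, r=10

[1,16] 'x'=='x' → l++,r--
[2,15] 'y'=='y' → l++,r--
[3,14] 'b'=='b' → l++,r--
[4,13] 'b'=='b' → l++,r--
[5,12] 'y'=='y' → l++,r--
[6,11] 'y'=='y' → l++,r--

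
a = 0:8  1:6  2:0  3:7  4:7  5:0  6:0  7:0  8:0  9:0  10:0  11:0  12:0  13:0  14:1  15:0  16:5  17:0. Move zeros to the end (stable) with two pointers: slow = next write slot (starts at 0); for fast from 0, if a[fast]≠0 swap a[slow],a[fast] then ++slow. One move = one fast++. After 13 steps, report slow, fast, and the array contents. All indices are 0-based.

(s=0,f=0) a[fast]=8≠0 swap→a[0]=8 → slow++,fast++
(s=1,f=1) a[fast]=6≠0 swap→a[1]=6 → slow++,fast++
(s=2,f=2) a[fast]=0 → fast++
(s=2,f=3) a[fast]=7≠0 swap→a[2]=7 → slow++,fast++
(s=3,f=4) a[fast]=7≠0 swap→a[3]=7 → slow++,fast++
(s=4,f=5) a[fast]=0 → fast++
(s=4,f=6) a[fast]=0 → fast++
(s=4,f=7) a[fast]=0 → fast++
(s=4,f=8) a[fast]=0 → fast++
(s=4,f=9) a[fast]=0 → fast++
(s=4,f=10) a[fast]=0 → fast++
(s=4,f=11) a[fast]=0 → fast++
(s=4,f=12) a[fast]=0 → fast++

slow=4, fast=13, a=[8, 6, 7, 7, 0, 0, 0, 0, 0, 0, 0, 0, 0, 0, 1, 0, 5, 0]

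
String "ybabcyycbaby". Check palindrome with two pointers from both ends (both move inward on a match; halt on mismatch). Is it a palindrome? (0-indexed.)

l=0 r=11: 'y'=='y', l++,r--
l=1 r=10: 'b'=='b', l++,r--
l=2 r=9: 'a'=='a', l++,r--
l=3 r=8: 'b'=='b', l++,r--
l=4 r=7: 'c'=='c', l++,r--
l=5 r=6: 'y'=='y', l++,r--

palindrome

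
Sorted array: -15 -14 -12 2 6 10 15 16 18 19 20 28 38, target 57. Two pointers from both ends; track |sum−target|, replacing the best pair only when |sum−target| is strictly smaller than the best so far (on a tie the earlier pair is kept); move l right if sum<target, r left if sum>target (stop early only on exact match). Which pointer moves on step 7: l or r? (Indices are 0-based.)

l=0 r=12: -15+38=23 d=34 *, l++
l=1 r=12: -14+38=24 d=33 *, l++
l=2 r=12: -12+38=26 d=31 *, l++
l=3 r=12: 2+38=40 d=17 *, l++
l=4 r=12: 6+38=44 d=13 *, l++
l=5 r=12: 10+38=48 d=9 *, l++
l=6 r=12: 15+38=53 d=4 *, l++

l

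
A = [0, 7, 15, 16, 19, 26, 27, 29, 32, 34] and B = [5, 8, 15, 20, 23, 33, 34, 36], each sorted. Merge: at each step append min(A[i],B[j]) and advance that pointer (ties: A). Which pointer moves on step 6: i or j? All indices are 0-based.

j

i=0 j=0: A[i]=0<=B[j]=5 take 0, i++
i=1 j=0: A[i]=7>B[j]=5 take 5, j++
i=1 j=1: A[i]=7<=B[j]=8 take 7, i++
i=2 j=1: A[i]=15>B[j]=8 take 8, j++
i=2 j=2: A[i]=15<=B[j]=15 take 15, i++
i=3 j=2: A[i]=16>B[j]=15 take 15, j++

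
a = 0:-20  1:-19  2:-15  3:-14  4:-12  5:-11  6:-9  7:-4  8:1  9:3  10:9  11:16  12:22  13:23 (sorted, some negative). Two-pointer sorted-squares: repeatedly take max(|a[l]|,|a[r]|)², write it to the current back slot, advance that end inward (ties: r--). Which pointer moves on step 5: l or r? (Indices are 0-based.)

r

l=0 r=13: |-20|<=|23| out[13]=529, r--
l=0 r=12: |-20|<=|22| out[12]=484, r--
l=0 r=11: |-20|>|16| out[11]=400, l++
l=1 r=11: |-19|>|16| out[10]=361, l++
l=2 r=11: |-15|<=|16| out[9]=256, r--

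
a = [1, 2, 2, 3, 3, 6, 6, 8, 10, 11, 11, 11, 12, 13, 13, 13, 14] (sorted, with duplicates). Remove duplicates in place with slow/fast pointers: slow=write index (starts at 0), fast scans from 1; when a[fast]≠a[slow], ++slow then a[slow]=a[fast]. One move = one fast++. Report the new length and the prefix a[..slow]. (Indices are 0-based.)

(s=0,f=1) a[fast]=2≠a[slow]=1 write a[1]=2 → slow++,fast++
(s=1,f=2) a[fast]=2=a[slow] dup → fast++
(s=1,f=3) a[fast]=3≠a[slow]=2 write a[2]=3 → slow++,fast++
(s=2,f=4) a[fast]=3=a[slow] dup → fast++
(s=2,f=5) a[fast]=6≠a[slow]=3 write a[3]=6 → slow++,fast++
(s=3,f=6) a[fast]=6=a[slow] dup → fast++
(s=3,f=7) a[fast]=8≠a[slow]=6 write a[4]=8 → slow++,fast++
(s=4,f=8) a[fast]=10≠a[slow]=8 write a[5]=10 → slow++,fast++
(s=5,f=9) a[fast]=11≠a[slow]=10 write a[6]=11 → slow++,fast++
(s=6,f=10) a[fast]=11=a[slow] dup → fast++
(s=6,f=11) a[fast]=11=a[slow] dup → fast++
(s=6,f=12) a[fast]=12≠a[slow]=11 write a[7]=12 → slow++,fast++
(s=7,f=13) a[fast]=13≠a[slow]=12 write a[8]=13 → slow++,fast++
(s=8,f=14) a[fast]=13=a[slow] dup → fast++
(s=8,f=15) a[fast]=13=a[slow] dup → fast++
(s=8,f=16) a[fast]=14≠a[slow]=13 write a[9]=14 → slow++,fast++

length 10; prefix = [1, 2, 3, 6, 8, 10, 11, 12, 13, 14]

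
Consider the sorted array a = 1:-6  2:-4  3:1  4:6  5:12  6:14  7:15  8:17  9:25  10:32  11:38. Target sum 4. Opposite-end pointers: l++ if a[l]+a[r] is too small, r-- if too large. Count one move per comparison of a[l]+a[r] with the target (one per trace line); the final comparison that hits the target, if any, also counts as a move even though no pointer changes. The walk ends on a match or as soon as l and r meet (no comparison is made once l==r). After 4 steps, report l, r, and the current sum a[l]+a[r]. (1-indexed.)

l=1, r=7, sum=9

[1,11] -6+38=32 >4 → r--
[1,10] -6+32=26 >4 → r--
[1,9] -6+25=19 >4 → r--
[1,8] -6+17=11 >4 → r--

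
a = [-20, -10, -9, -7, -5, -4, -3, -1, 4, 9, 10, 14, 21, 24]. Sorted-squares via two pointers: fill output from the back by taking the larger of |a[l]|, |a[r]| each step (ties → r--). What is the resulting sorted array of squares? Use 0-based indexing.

[1, 9, 16, 16, 25, 49, 81, 81, 100, 100, 196, 400, 441, 576]

l=0 r=13: |-20|<=|24| out[13]=576, r--
l=0 r=12: |-20|<=|21| out[12]=441, r--
l=0 r=11: |-20|>|14| out[11]=400, l++
l=1 r=11: |-10|<=|14| out[10]=196, r--
l=1 r=10: |-10|<=|10| out[9]=100, r--
l=1 r=9: |-10|>|9| out[8]=100, l++
l=2 r=9: |-9|<=|9| out[7]=81, r--
l=2 r=8: |-9|>|4| out[6]=81, l++
l=3 r=8: |-7|>|4| out[5]=49, l++
l=4 r=8: |-5|>|4| out[4]=25, l++
l=5 r=8: |-4|<=|4| out[3]=16, r--
l=5 r=7: |-4|>|-1| out[2]=16, l++
l=6 r=7: |-3|>|-1| out[1]=9, l++
l=7 r=7: |-1|<=|-1| out[0]=1, r--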